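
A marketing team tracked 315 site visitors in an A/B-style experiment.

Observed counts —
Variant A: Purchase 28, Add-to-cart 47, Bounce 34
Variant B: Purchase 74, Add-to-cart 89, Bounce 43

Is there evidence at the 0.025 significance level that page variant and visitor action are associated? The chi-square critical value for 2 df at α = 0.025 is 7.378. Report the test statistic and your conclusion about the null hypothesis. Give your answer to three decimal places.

5.411; fail to reject H₀

Row totals: 109, 206. Column totals: 102, 136, 77. Grand total N = 315.
Expected counts (row total × column total / N):
  Variant A, Purchase: 109×102/315 = 35.2952
  Variant A, Add-to-cart: 109×136/315 = 47.0603
  Variant A, Bounce: 109×77/315 = 26.6444
  Variant B, Purchase: 206×102/315 = 66.7048
  Variant B, Add-to-cart: 206×136/315 = 88.9397
  Variant B, Bounce: 206×77/315 = 50.3556
Contributions (O − E)²/E:
  (28 − 35.2952)²/35.2952 = 1.5079
  (47 − 47.0603)²/47.0603 = 0.0001
  (34 − 26.6444)²/26.6444 = 2.0306
  (74 − 66.7048)²/66.7048 = 0.7978
  (89 − 88.9397)²/88.9397 = 0.0000
  (43 − 50.3556)²/50.3556 = 1.0745
χ² = 1.5079 + 0.0001 + 2.0306 + 0.7978 + 0.0000 + 1.0745 = 5.411
df = (2−1)(3−1) = 2. Since 5.411 < 7.378, fail to reject the null hypothesis of independence at α = 0.025.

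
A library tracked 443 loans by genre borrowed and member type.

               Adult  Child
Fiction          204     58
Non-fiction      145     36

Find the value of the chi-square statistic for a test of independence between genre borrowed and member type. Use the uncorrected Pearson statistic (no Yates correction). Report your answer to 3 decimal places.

0.324

Row totals: 262, 181. Column totals: 349, 94. Grand total N = 443.
Expected counts (row total × column total / N):
  Fiction, Adult: 262×349/443 = 206.4063
  Fiction, Child: 262×94/443 = 55.5937
  Non-fiction, Adult: 181×349/443 = 142.5937
  Non-fiction, Child: 181×94/443 = 38.4063
Contributions (O − E)²/E:
  (204 − 206.4063)²/206.4063 = 0.0281
  (58 − 55.5937)²/55.5937 = 0.1042
  (145 − 142.5937)²/142.5937 = 0.0406
  (36 − 38.4063)²/38.4063 = 0.1508
χ² = 0.0281 + 0.1042 + 0.0406 + 0.1508 = 0.324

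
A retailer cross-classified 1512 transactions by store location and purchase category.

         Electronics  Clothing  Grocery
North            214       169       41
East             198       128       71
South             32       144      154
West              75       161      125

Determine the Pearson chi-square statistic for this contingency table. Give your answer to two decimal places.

265.51

Row totals: 424, 397, 330, 361. Column totals: 519, 602, 391. Grand total N = 1512.
Expected counts (row total × column total / N):
  North, Electronics: 424×519/1512 = 145.540
  North, Clothing: 424×602/1512 = 168.815
  North, Grocery: 424×391/1512 = 109.646
  East, Electronics: 397×519/1512 = 136.272
  East, Clothing: 397×602/1512 = 158.065
  East, Grocery: 397×391/1512 = 102.663
  South, Electronics: 330×519/1512 = 113.274
  South, Clothing: 330×602/1512 = 131.389
  South, Grocery: 330×391/1512 = 85.337
  West, Electronics: 361×519/1512 = 123.915
  West, Clothing: 361×602/1512 = 143.731
  West, Grocery: 361×391/1512 = 93.354
Contributions (O − E)²/E:
  (214 − 145.540)²/145.540 = 32.2026
  (169 − 168.815)²/168.815 = 0.0002
  (41 − 109.646)²/109.646 = 42.9772
  (198 − 136.272)²/136.272 = 27.9613
  (128 − 158.065)²/158.065 = 5.7186
  (71 − 102.663)²/102.663 = 9.7654
  (32 − 113.274)²/113.274 = 58.3140
  (144 − 131.389)²/131.389 = 1.2104
  (154 − 85.337)²/85.337 = 55.2469
  (75 − 123.915)²/123.915 = 19.3090
  (161 − 143.731)²/143.731 = 2.0748
  (125 − 93.354)²/93.354 = 10.7277
χ² = 32.2026 + 0.0002 + 42.9772 + 27.9613 + 5.7186 + 9.7654 + 58.3140 + 1.2104 + 55.2469 + 19.3090 + 2.0748 + 10.7277 = 265.51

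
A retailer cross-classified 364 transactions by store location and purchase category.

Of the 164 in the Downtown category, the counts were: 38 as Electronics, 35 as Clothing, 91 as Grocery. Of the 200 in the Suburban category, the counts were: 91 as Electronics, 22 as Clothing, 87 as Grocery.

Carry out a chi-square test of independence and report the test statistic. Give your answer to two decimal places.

Row totals: 164, 200. Column totals: 129, 57, 178. Grand total N = 364.
Expected counts (row total × column total / N):
  Downtown, Electronics: 164×129/364 = 58.121
  Downtown, Clothing: 164×57/364 = 25.681
  Downtown, Grocery: 164×178/364 = 80.198
  Suburban, Electronics: 200×129/364 = 70.879
  Suburban, Clothing: 200×57/364 = 31.319
  Suburban, Grocery: 200×178/364 = 97.802
Contributions (O − E)²/E:
  (38 − 58.121)²/58.121 = 6.9657
  (35 − 25.681)²/25.681 = 3.3816
  (91 − 80.198)²/80.198 = 1.4549
  (91 − 70.879)²/70.879 = 5.7119
  (22 − 31.319)²/31.319 = 2.7729
  (87 − 97.802)²/97.802 = 1.1931
χ² = 6.9657 + 3.3816 + 1.4549 + 5.7119 + 2.7729 + 1.1931 = 21.48

21.48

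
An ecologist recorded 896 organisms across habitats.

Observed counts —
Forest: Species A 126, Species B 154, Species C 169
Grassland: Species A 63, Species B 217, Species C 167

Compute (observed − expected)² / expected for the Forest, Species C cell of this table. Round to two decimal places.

Row total (Forest) = 449; column total (Species C) = 336; N = 896.
Expected count E = 449 × 336 / 896 = 168.375.
Contribution = (O − E)²/E = (169 − 168.375)² / 168.375 = 0.00.

0.00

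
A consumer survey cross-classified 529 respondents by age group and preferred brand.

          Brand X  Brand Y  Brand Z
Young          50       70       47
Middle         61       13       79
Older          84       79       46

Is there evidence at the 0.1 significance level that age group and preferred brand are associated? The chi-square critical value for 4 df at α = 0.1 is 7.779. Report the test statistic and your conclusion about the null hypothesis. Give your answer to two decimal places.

63.38; reject H₀

Row totals: 167, 153, 209. Column totals: 195, 162, 172. Grand total N = 529.
Expected counts (row total × column total / N):
  Young, Brand X: 167×195/529 = 61.560
  Young, Brand Y: 167×162/529 = 51.142
  Young, Brand Z: 167×172/529 = 54.299
  Middle, Brand X: 153×195/529 = 56.399
  Middle, Brand Y: 153×162/529 = 46.854
  Middle, Brand Z: 153×172/529 = 49.747
  Older, Brand X: 209×195/529 = 77.042
  Older, Brand Y: 209×162/529 = 64.004
  Older, Brand Z: 209×172/529 = 67.955
Contributions (O − E)²/E:
  (50 − 61.560)²/61.560 = 2.1708
  (70 − 51.142)²/51.142 = 6.9537
  (47 − 54.299)²/54.299 = 0.9811
  (61 − 56.399)²/56.399 = 0.3753
  (13 − 46.854)²/46.854 = 24.4609
  (79 − 49.747)²/49.747 = 17.2018
  (84 − 77.042)²/77.042 = 0.6284
  (79 − 64.004)²/64.004 = 3.5135
  (46 − 67.955)²/67.955 = 7.0933
χ² = 2.1708 + 6.9537 + 0.9811 + 0.3753 + 24.4609 + 17.2018 + 0.6284 + 3.5135 + 7.0933 = 63.38
df = (3−1)(3−1) = 4. Since 63.38 > 7.779, reject the null hypothesis of independence at α = 0.1.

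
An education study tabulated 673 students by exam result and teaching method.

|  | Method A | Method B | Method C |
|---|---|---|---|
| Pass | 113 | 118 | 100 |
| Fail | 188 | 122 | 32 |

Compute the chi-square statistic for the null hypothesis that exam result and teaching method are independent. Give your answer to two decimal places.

Row totals: 331, 342. Column totals: 301, 240, 132. Grand total N = 673.
Expected counts (row total × column total / N):
  Pass, Method A: 331×301/673 = 148.040
  Pass, Method B: 331×240/673 = 118.039
  Pass, Method C: 331×132/673 = 64.921
  Fail, Method A: 342×301/673 = 152.960
  Fail, Method B: 342×240/673 = 121.961
  Fail, Method C: 342×132/673 = 67.079
Contributions (O − E)²/E:
  (113 − 148.040)²/148.040 = 8.2937
  (118 − 118.039)²/118.039 = 0.0000
  (100 − 64.921)²/64.921 = 18.9544
  (188 − 152.960)²/152.960 = 8.0269
  (122 − 121.961)²/121.961 = 0.0000
  (32 − 67.079)²/67.079 = 18.3446
χ² = 8.2937 + 0.0000 + 18.9544 + 8.0269 + 0.0000 + 18.3446 = 53.62

53.62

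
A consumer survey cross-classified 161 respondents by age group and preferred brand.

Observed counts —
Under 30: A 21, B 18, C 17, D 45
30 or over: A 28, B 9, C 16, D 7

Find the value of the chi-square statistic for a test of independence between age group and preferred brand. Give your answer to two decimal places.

22.84

Row totals: 101, 60. Column totals: 49, 27, 33, 52. Grand total N = 161.
Expected counts (row total × column total / N):
  Under 30, A: 101×49/161 = 30.739
  Under 30, B: 101×27/161 = 16.938
  Under 30, C: 101×33/161 = 20.702
  Under 30, D: 101×52/161 = 32.621
  30 or over, A: 60×49/161 = 18.261
  30 or over, B: 60×27/161 = 10.062
  30 or over, C: 60×33/161 = 12.298
  30 or over, D: 60×52/161 = 19.379
Contributions (O − E)²/E:
  (21 − 30.739)²/30.739 = 3.0856
  (18 − 16.938)²/16.938 = 0.0666
  (17 − 20.702)²/20.702 = 0.6620
  (45 − 32.621)²/32.621 = 4.6976
  (28 − 18.261)²/18.261 = 5.1940
  (9 − 10.062)²/10.062 = 0.1121
  (16 − 12.298)²/12.298 = 1.1144
  (7 − 19.379)²/19.379 = 7.9075
χ² = 3.0856 + 0.0666 + 0.6620 + 4.6976 + 5.1940 + 0.1121 + 1.1144 + 7.9075 = 22.84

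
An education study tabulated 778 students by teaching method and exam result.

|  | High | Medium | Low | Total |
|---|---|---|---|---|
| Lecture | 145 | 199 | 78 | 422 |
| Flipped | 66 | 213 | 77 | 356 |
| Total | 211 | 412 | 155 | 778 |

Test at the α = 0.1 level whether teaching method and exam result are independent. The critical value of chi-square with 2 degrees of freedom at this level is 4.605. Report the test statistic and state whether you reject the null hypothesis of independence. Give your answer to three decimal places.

Grand total N = 778.
Expected counts (row total × column total / N):
  Lecture, High: 422×211/778 = 114.4499
  Lecture, Medium: 422×412/778 = 223.4756
  Lecture, Low: 422×155/778 = 84.0746
  Flipped, High: 356×211/778 = 96.5501
  Flipped, Medium: 356×412/778 = 188.5244
  Flipped, Low: 356×155/778 = 70.9254
Contributions (O − E)²/E:
  (145 − 114.4499)²/114.4499 = 8.1547
  (199 − 223.4756)²/223.4756 = 2.6806
  (78 − 84.0746)²/84.0746 = 0.4389
  (66 − 96.5501)²/96.5501 = 9.6666
  (213 − 188.5244)²/188.5244 = 3.1776
  (77 − 70.9254)²/70.9254 = 0.5203
χ² = 8.1547 + 2.6806 + 0.4389 + 9.6666 + 3.1776 + 0.5203 = 24.639
df = (2−1)(3−1) = 2. Since 24.639 > 4.605, reject the null hypothesis of independence at α = 0.1.

24.639; reject H₀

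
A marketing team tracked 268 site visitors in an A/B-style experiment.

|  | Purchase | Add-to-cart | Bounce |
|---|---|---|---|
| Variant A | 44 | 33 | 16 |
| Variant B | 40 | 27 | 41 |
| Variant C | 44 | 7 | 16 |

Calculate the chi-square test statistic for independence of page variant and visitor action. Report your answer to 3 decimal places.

Row totals: 93, 108, 67. Column totals: 128, 67, 73. Grand total N = 268.
Expected counts (row total × column total / N):
  Variant A, Purchase: 93×128/268 = 44.4179
  Variant A, Add-to-cart: 93×67/268 = 23.2500
  Variant A, Bounce: 93×73/268 = 25.3321
  Variant B, Purchase: 108×128/268 = 51.5821
  Variant B, Add-to-cart: 108×67/268 = 27.0000
  Variant B, Bounce: 108×73/268 = 29.4179
  Variant C, Purchase: 67×128/268 = 32.0000
  Variant C, Add-to-cart: 67×67/268 = 16.7500
  Variant C, Bounce: 67×73/268 = 18.2500
Contributions (O − E)²/E:
  (44 − 44.4179)²/44.4179 = 0.0039
  (33 − 23.2500)²/23.2500 = 4.0887
  (16 − 25.3321)²/25.3321 = 3.4379
  (40 − 51.5821)²/51.5821 = 2.6006
  (27 − 27.0000)²/27.0000 = 0.0000
  (41 − 29.4179)²/29.4179 = 4.5600
  (44 − 32.0000)²/32.0000 = 4.5000
  (7 − 16.7500)²/16.7500 = 5.6754
  (16 − 18.2500)²/18.2500 = 0.2774
χ² = 0.0039 + 4.0887 + 3.4379 + 2.6006 + 0.0000 + 4.5600 + 4.5000 + 5.6754 + 0.2774 = 25.144

25.144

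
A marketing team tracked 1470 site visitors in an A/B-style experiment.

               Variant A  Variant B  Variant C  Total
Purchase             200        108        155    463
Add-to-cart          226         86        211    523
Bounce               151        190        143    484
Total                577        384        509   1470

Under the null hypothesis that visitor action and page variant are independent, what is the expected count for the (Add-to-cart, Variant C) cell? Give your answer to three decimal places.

Row total (Add-to-cart) = 523; column total (Variant C) = 509; grand total N = 1470.
Expected count = (row total × column total) / N = 523 × 509 / 1470 = 181.093.

181.093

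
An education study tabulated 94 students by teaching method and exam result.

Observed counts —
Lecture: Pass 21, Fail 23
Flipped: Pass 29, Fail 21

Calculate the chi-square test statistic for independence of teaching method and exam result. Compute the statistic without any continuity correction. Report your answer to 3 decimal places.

0.992

Row totals: 44, 50. Column totals: 50, 44. Grand total N = 94.
Expected counts (row total × column total / N):
  Lecture, Pass: 44×50/94 = 23.4043
  Lecture, Fail: 44×44/94 = 20.5957
  Flipped, Pass: 50×50/94 = 26.5957
  Flipped, Fail: 50×44/94 = 23.4043
Contributions (O − E)²/E:
  (21 − 23.4043)²/23.4043 = 0.2470
  (23 − 20.5957)²/20.5957 = 0.2807
  (29 − 26.5957)²/26.5957 = 0.2174
  (21 − 23.4043)²/23.4043 = 0.2470
χ² = 0.2470 + 0.2807 + 0.2174 + 0.2470 = 0.992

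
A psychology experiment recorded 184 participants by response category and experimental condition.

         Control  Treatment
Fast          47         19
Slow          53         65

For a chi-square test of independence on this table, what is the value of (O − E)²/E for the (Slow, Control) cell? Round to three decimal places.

1.932

Row total (Slow) = 118; column total (Control) = 100; N = 184.
Expected count E = 118 × 100 / 184 = 64.1304.
Contribution = (O − E)²/E = (53 − 64.1304)² / 64.1304 = 1.932.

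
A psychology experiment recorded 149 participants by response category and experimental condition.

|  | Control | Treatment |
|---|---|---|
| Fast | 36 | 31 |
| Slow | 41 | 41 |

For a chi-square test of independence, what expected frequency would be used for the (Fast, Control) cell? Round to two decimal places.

Row total (Fast) = 67; column total (Control) = 77; grand total N = 149.
Expected count = (row total × column total) / N = 67 × 77 / 149 = 34.62.

34.62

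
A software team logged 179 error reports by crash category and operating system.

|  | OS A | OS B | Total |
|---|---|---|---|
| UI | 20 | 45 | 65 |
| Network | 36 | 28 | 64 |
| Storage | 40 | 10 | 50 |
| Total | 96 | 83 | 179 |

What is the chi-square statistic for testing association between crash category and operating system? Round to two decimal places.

27.82

Grand total N = 179.
Expected counts (row total × column total / N):
  UI, OS A: 65×96/179 = 34.860
  UI, OS B: 65×83/179 = 30.140
  Network, OS A: 64×96/179 = 34.324
  Network, OS B: 64×83/179 = 29.676
  Storage, OS A: 50×96/179 = 26.816
  Storage, OS B: 50×83/179 = 23.184
Contributions (O − E)²/E:
  (20 − 34.860)²/34.860 = 6.3345
  (45 − 30.140)²/30.140 = 7.3265
  (36 − 34.324)²/34.324 = 0.0818
  (28 − 29.676)²/29.676 = 0.0947
  (40 − 26.816)²/26.816 = 6.4819
  (10 − 23.184)²/23.184 = 7.4973
χ² = 6.3345 + 7.3265 + 0.0818 + 0.0947 + 6.4819 + 7.4973 = 27.82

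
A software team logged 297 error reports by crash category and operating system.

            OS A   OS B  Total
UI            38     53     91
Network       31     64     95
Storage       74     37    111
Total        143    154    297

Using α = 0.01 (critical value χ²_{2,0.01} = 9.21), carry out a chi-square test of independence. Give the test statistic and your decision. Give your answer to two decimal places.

25.90; reject H₀

Grand total N = 297.
Expected counts (row total × column total / N):
  UI, OS A: 91×143/297 = 43.815
  UI, OS B: 91×154/297 = 47.185
  Network, OS A: 95×143/297 = 45.741
  Network, OS B: 95×154/297 = 49.259
  Storage, OS A: 111×143/297 = 53.444
  Storage, OS B: 111×154/297 = 57.556
Contributions (O − E)²/E:
  (38 − 43.815)²/43.815 = 0.7717
  (53 − 47.185)²/47.185 = 0.7166
  (31 − 45.741)²/45.741 = 4.7506
  (64 − 49.259)²/49.259 = 4.4113
  (74 − 53.444)²/53.444 = 7.9064
  (37 − 57.556)²/57.556 = 7.3415
χ² = 0.7717 + 0.7166 + 4.7506 + 4.4113 + 7.9064 + 7.3415 = 25.90
df = (3−1)(2−1) = 2. Since 25.90 > 9.21, reject the null hypothesis of independence at α = 0.01.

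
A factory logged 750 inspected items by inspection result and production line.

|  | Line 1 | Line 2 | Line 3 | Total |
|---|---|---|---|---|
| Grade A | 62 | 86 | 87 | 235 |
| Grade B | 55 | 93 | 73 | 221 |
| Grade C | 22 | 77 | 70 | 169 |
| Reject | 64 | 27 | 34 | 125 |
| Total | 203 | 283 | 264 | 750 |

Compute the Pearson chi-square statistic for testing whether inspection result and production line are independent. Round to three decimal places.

Grand total N = 750.
Expected counts (row total × column total / N):
  Grade A, Line 1: 235×203/750 = 63.60667
  Grade A, Line 2: 235×283/750 = 88.67333
  Grade A, Line 3: 235×264/750 = 82.72000
  Grade B, Line 1: 221×203/750 = 59.81733
  Grade B, Line 2: 221×283/750 = 83.39067
  Grade B, Line 3: 221×264/750 = 77.79200
  Grade C, Line 1: 169×203/750 = 45.74267
  Grade C, Line 2: 169×283/750 = 63.76933
  Grade C, Line 3: 169×264/750 = 59.48800
  Reject, Line 1: 125×203/750 = 33.83333
  Reject, Line 2: 125×283/750 = 47.16667
  Reject, Line 3: 125×264/750 = 44.00000
Contributions (O − E)²/E:
  (62 − 63.60667)²/63.60667 = 0.0406
  (86 − 88.67333)²/88.67333 = 0.0806
  (87 − 82.72000)²/82.72000 = 0.2215
  (55 − 59.81733)²/59.81733 = 0.3880
  (93 − 83.39067)²/83.39067 = 1.1073
  (73 − 77.79200)²/77.79200 = 0.2952
  (22 − 45.74267)²/45.74267 = 12.3236
  (77 − 63.76933)²/63.76933 = 2.7451
  (70 − 59.48800)²/59.48800 = 1.8576
  (64 − 33.83333)²/33.83333 = 26.8974
  (27 − 47.16667)²/47.16667 = 8.6225
  (34 − 44.00000)²/44.00000 = 2.2727
χ² = 0.0406 + 0.0806 + 0.2215 + 0.3880 + 1.1073 + 0.2952 + 12.3236 + 2.7451 + 1.8576 + 26.8974 + 8.6225 + 2.2727 = 56.852

56.852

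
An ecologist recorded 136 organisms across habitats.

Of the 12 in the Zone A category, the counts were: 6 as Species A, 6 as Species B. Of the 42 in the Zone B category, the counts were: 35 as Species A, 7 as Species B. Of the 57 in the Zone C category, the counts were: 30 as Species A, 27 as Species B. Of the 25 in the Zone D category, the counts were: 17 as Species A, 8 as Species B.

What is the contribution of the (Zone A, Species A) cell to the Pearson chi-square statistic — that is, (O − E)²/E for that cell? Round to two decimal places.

0.40

Row total (Zone A) = 12; column total (Species A) = 88; N = 136.
Expected count E = 12 × 88 / 136 = 7.765.
Contribution = (O − E)²/E = (6 − 7.765)² / 7.765 = 0.40.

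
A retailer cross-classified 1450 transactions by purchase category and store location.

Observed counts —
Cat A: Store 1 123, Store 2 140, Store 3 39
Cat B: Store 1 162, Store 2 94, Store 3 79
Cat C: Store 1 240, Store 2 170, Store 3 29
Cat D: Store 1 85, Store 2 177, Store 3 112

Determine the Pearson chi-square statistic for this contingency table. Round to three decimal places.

Row totals: 302, 335, 439, 374. Column totals: 610, 581, 259. Grand total N = 1450.
Expected counts (row total × column total / N):
  Cat A, Store 1: 302×610/1450 = 127.0483
  Cat A, Store 2: 302×581/1450 = 121.0083
  Cat A, Store 3: 302×259/1450 = 53.9434
  Cat B, Store 1: 335×610/1450 = 140.9310
  Cat B, Store 2: 335×581/1450 = 134.2310
  Cat B, Store 3: 335×259/1450 = 59.8379
  Cat C, Store 1: 439×610/1450 = 184.6828
  Cat C, Store 2: 439×581/1450 = 175.9028
  Cat C, Store 3: 439×259/1450 = 78.4145
  Cat D, Store 1: 374×610/1450 = 157.3379
  Cat D, Store 2: 374×581/1450 = 149.8579
  Cat D, Store 3: 374×259/1450 = 66.8041
Contributions (O − E)²/E:
  (123 − 127.0483)²/127.0483 = 0.1290
  (140 − 121.0083)²/121.0083 = 2.9807
  (39 − 53.9434)²/53.9434 = 4.1396
  (162 − 140.9310)²/140.9310 = 3.1498
  (94 − 134.2310)²/134.2310 = 12.0578
  (79 − 59.8379)²/59.8379 = 6.1363
  (240 − 184.6828)²/184.6828 = 16.5689
  (170 − 175.9028)²/175.9028 = 0.1981
  (29 − 78.4145)²/78.4145 = 31.1396
  (85 − 157.3379)²/157.3379 = 33.2582
  (177 − 149.8579)²/149.8579 = 4.9159
  (112 − 66.8041)²/66.8041 = 30.5770
χ² = 0.1290 + 2.9807 + 4.1396 + 3.1498 + 12.0578 + 6.1363 + 16.5689 + 0.1981 + 31.1396 + 33.2582 + 4.9159 + 30.5770 = 145.251

145.251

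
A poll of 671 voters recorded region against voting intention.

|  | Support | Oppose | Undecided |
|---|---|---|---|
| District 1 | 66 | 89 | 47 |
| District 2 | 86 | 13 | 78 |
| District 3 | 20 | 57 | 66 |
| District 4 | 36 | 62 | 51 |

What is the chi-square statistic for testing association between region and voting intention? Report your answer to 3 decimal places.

98.208

Row totals: 202, 177, 143, 149. Column totals: 208, 221, 242. Grand total N = 671.
Expected counts (row total × column total / N):
  District 1, Support: 202×208/671 = 62.6170
  District 1, Oppose: 202×221/671 = 66.5306
  District 1, Undecided: 202×242/671 = 72.8525
  District 2, Support: 177×208/671 = 54.8674
  District 2, Oppose: 177×221/671 = 58.2966
  District 2, Undecided: 177×242/671 = 63.8361
  District 3, Support: 143×208/671 = 44.3279
  District 3, Oppose: 143×221/671 = 47.0984
  District 3, Undecided: 143×242/671 = 51.5738
  District 4, Support: 149×208/671 = 46.1878
  District 4, Oppose: 149×221/671 = 49.0745
  District 4, Undecided: 149×242/671 = 53.7377
Contributions (O − E)²/E:
  (66 − 62.6170)²/62.6170 = 0.1828
  (89 − 66.5306)²/66.5306 = 7.5886
  (47 − 72.8525)²/72.8525 = 9.1740
  (86 − 54.8674)²/54.8674 = 17.6651
  (13 − 58.2966)²/58.2966 = 35.1956
  (78 − 63.8361)²/63.8361 = 3.1427
  (20 − 44.3279)²/44.3279 = 13.3516
  (57 − 47.0984)²/47.0984 = 2.0816
  (66 − 51.5738)²/51.5738 = 4.0353
  (36 − 46.1878)²/46.1878 = 2.2472
  (62 − 49.0745)²/49.0745 = 3.4044
  (51 − 53.7377)²/53.7377 = 0.1395
χ² = 0.1828 + 7.5886 + 9.1740 + 17.6651 + 35.1956 + 3.1427 + 13.3516 + 2.0816 + 4.0353 + 2.2472 + 3.4044 + 0.1395 = 98.208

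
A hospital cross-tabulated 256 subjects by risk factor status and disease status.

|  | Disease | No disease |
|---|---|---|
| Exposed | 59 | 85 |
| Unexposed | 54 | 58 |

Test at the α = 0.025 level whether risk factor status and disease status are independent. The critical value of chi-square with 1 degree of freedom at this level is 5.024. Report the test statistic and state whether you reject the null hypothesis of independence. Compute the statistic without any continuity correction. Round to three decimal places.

1.340; fail to reject H₀

Row totals: 144, 112. Column totals: 113, 143. Grand total N = 256.
Expected counts (row total × column total / N):
  Exposed, Disease: 144×113/256 = 63.5625
  Exposed, No disease: 144×143/256 = 80.4375
  Unexposed, Disease: 112×113/256 = 49.4375
  Unexposed, No disease: 112×143/256 = 62.5625
Contributions (O − E)²/E:
  (59 − 63.5625)²/63.5625 = 0.3275
  (85 − 80.4375)²/80.4375 = 0.2588
  (54 − 49.4375)²/49.4375 = 0.4211
  (58 − 62.5625)²/62.5625 = 0.3327
χ² = 0.3275 + 0.2588 + 0.4211 + 0.3327 = 1.340
df = (2−1)(2−1) = 1. Since 1.340 < 5.024, fail to reject the null hypothesis of independence at α = 0.025.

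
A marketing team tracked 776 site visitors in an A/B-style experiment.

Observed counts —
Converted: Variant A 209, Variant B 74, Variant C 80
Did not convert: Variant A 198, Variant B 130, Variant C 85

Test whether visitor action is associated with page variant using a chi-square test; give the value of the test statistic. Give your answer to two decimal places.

Row totals: 363, 413. Column totals: 407, 204, 165. Grand total N = 776.
Expected counts (row total × column total / N):
  Converted, Variant A: 363×407/776 = 190.388
  Converted, Variant B: 363×204/776 = 95.428
  Converted, Variant C: 363×165/776 = 77.184
  Did not convert, Variant A: 413×407/776 = 216.612
  Did not convert, Variant B: 413×204/776 = 108.572
  Did not convert, Variant C: 413×165/776 = 87.816
Contributions (O − E)²/E:
  (209 − 190.388)²/190.388 = 1.8195
  (74 − 95.428)²/95.428 = 4.8116
  (80 − 77.184)²/77.184 = 0.1027
  (198 − 216.612)²/216.612 = 1.5992
  (130 − 108.572)²/108.572 = 4.2291
  (85 − 87.816)²/87.816 = 0.0903
χ² = 1.8195 + 4.8116 + 0.1027 + 1.5992 + 4.2291 + 0.0903 = 12.65

12.65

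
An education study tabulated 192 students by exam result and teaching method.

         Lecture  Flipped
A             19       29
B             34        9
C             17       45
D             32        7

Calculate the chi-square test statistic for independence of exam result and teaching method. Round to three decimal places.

Row totals: 48, 43, 62, 39. Column totals: 102, 90. Grand total N = 192.
Expected counts (row total × column total / N):
  A, Lecture: 48×102/192 = 25.50000
  A, Flipped: 48×90/192 = 22.50000
  B, Lecture: 43×102/192 = 22.84375
  B, Flipped: 43×90/192 = 20.15625
  C, Lecture: 62×102/192 = 32.93750
  C, Flipped: 62×90/192 = 29.06250
  D, Lecture: 39×102/192 = 20.71875
  D, Flipped: 39×90/192 = 18.28125
Contributions (O − E)²/E:
  (19 − 25.50000)²/25.50000 = 1.6569
  (29 − 22.50000)²/22.50000 = 1.8778
  (34 − 22.84375)²/22.84375 = 5.4484
  (9 − 20.15625)²/20.15625 = 6.1749
  (17 − 32.93750)²/32.93750 = 7.7117
  (45 − 29.06250)²/29.06250 = 8.7399
  (32 − 20.71875)²/20.71875 = 6.1426
  (7 − 18.28125)²/18.28125 = 6.9616
χ² = 1.6569 + 1.8778 + 5.4484 + 6.1749 + 7.7117 + 8.7399 + 6.1426 + 6.9616 = 44.714

44.714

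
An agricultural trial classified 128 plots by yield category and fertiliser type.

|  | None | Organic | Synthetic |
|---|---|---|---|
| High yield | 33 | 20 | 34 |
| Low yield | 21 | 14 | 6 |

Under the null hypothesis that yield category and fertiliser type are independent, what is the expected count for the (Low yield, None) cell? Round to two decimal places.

Row total (Low yield) = 41; column total (None) = 54; grand total N = 128.
Expected count = (row total × column total) / N = 41 × 54 / 128 = 17.30.

17.30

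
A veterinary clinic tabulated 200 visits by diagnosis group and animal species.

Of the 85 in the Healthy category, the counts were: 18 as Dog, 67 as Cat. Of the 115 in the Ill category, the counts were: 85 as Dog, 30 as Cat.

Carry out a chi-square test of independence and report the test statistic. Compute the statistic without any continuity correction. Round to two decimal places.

Row totals: 85, 115. Column totals: 103, 97. Grand total N = 200.
Expected counts (row total × column total / N):
  Healthy, Dog: 85×103/200 = 43.775
  Healthy, Cat: 85×97/200 = 41.225
  Ill, Dog: 115×103/200 = 59.225
  Ill, Cat: 115×97/200 = 55.775
Contributions (O − E)²/E:
  (18 − 43.775)²/43.775 = 15.1765
  (67 − 41.225)²/41.225 = 16.1152
  (85 − 59.225)²/59.225 = 11.2174
  (30 − 55.775)²/55.775 = 11.9113
χ² = 15.1765 + 16.1152 + 11.2174 + 11.9113 = 54.42

54.42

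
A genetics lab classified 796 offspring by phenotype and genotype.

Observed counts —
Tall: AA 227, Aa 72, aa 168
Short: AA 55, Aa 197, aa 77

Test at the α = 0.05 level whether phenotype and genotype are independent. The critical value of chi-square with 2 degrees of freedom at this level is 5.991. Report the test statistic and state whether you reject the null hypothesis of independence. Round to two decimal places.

178.23; reject H₀

Row totals: 467, 329. Column totals: 282, 269, 245. Grand total N = 796.
Expected counts (row total × column total / N):
  Tall, AA: 467×282/796 = 165.445
  Tall, Aa: 467×269/796 = 157.818
  Tall, aa: 467×245/796 = 143.737
  Short, AA: 329×282/796 = 116.555
  Short, Aa: 329×269/796 = 111.182
  Short, aa: 329×245/796 = 101.263
Contributions (O − E)²/E:
  (227 − 165.445)²/165.445 = 22.9020
  (72 − 157.818)²/157.818 = 46.6660
  (168 − 143.737)²/143.737 = 4.0956
  (55 − 116.555)²/116.555 = 32.5084
  (197 − 111.182)²/111.182 = 66.2403
  (77 − 101.263)²/101.263 = 5.8135
χ² = 22.9020 + 46.6660 + 4.0956 + 32.5084 + 66.2403 + 5.8135 = 178.23
df = (2−1)(3−1) = 2. Since 178.23 > 5.991, reject the null hypothesis of independence at α = 0.05.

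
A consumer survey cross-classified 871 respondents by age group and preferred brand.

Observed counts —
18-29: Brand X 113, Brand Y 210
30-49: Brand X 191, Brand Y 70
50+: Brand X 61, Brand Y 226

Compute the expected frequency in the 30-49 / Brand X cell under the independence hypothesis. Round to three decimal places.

109.374

Row total (30-49) = 261; column total (Brand X) = 365; grand total N = 871.
Expected count = (row total × column total) / N = 261 × 365 / 871 = 109.374.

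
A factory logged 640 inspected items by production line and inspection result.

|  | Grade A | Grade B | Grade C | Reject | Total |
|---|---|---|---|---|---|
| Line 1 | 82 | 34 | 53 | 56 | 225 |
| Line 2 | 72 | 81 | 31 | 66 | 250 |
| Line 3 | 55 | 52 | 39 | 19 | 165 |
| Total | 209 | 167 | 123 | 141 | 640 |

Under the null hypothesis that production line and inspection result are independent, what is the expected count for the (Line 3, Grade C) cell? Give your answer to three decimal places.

Row total (Line 3) = 165; column total (Grade C) = 123; grand total N = 640.
Expected count = (row total × column total) / N = 165 × 123 / 640 = 31.711.

31.711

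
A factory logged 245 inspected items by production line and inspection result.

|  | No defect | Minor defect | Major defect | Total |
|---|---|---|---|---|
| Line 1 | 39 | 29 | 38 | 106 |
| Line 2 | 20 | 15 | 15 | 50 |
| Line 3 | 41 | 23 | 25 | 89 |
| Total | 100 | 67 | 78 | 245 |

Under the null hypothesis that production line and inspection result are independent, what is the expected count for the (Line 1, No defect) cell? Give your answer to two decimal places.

43.27

Row total (Line 1) = 106; column total (No defect) = 100; grand total N = 245.
Expected count = (row total × column total) / N = 106 × 100 / 245 = 43.27.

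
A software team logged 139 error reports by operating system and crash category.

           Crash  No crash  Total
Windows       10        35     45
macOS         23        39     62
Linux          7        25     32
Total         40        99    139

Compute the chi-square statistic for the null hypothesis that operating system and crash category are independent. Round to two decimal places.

Grand total N = 139.
Expected counts (row total × column total / N):
  Windows, Crash: 45×40/139 = 12.950
  Windows, No crash: 45×99/139 = 32.050
  macOS, Crash: 62×40/139 = 17.842
  macOS, No crash: 62×99/139 = 44.158
  Linux, Crash: 32×40/139 = 9.209
  Linux, No crash: 32×99/139 = 22.791
Contributions (O − E)²/E:
  (10 − 12.950)²/12.950 = 0.6720
  (35 − 32.050)²/32.050 = 0.2715
  (23 − 17.842)²/17.842 = 1.4911
  (39 − 44.158)²/44.158 = 0.6025
  (7 − 9.209)²/9.209 = 0.5299
  (25 − 22.791)²/22.791 = 0.2141
χ² = 0.6720 + 0.2715 + 1.4911 + 0.6025 + 0.5299 + 0.2141 = 3.78

3.78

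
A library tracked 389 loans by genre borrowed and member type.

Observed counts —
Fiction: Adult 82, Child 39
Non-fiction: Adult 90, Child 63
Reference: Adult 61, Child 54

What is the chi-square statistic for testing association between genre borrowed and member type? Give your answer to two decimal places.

5.44

Row totals: 121, 153, 115. Column totals: 233, 156. Grand total N = 389.
Expected counts (row total × column total / N):
  Fiction, Adult: 121×233/389 = 72.476
  Fiction, Child: 121×156/389 = 48.524
  Non-fiction, Adult: 153×233/389 = 91.643
  Non-fiction, Child: 153×156/389 = 61.357
  Reference, Adult: 115×233/389 = 68.882
  Reference, Child: 115×156/389 = 46.118
Contributions (O − E)²/E:
  (82 − 72.476)²/72.476 = 1.2515
  (39 − 48.524)²/48.524 = 1.8693
  (90 − 91.643)²/91.643 = 0.0295
  (63 − 61.357)²/61.357 = 0.0440
  (61 − 68.882)²/68.882 = 0.9019
  (54 − 46.118)²/46.118 = 1.3471
χ² = 1.2515 + 1.8693 + 0.0295 + 0.0440 + 0.9019 + 1.3471 = 5.44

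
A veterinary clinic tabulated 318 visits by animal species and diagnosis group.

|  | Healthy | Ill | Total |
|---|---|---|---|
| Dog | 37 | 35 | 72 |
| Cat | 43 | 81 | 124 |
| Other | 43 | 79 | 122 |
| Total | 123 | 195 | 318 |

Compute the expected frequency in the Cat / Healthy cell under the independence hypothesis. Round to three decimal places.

Row total (Cat) = 124; column total (Healthy) = 123; grand total N = 318.
Expected count = (row total × column total) / N = 124 × 123 / 318 = 47.962.

47.962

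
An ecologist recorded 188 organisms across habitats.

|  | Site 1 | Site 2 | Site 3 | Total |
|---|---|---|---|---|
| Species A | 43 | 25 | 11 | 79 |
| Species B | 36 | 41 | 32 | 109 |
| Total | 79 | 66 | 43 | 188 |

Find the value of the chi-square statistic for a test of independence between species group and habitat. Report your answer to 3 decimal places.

10.228

Grand total N = 188.
Expected counts (row total × column total / N):
  Species A, Site 1: 79×79/188 = 33.1968
  Species A, Site 2: 79×66/188 = 27.7340
  Species A, Site 3: 79×43/188 = 18.0691
  Species B, Site 1: 109×79/188 = 45.8032
  Species B, Site 2: 109×66/188 = 38.2660
  Species B, Site 3: 109×43/188 = 24.9309
Contributions (O − E)²/E:
  (43 − 33.1968)²/33.1968 = 2.8949
  (25 − 27.7340)²/27.7340 = 0.2695
  (11 − 18.0691)²/18.0691 = 2.7656
  (36 − 45.8032)²/45.8032 = 2.0982
  (41 − 38.2660)²/38.2660 = 0.1953
  (32 − 24.9309)²/24.9309 = 2.0044
χ² = 2.8949 + 0.2695 + 2.7656 + 2.0982 + 0.1953 + 2.0044 = 10.228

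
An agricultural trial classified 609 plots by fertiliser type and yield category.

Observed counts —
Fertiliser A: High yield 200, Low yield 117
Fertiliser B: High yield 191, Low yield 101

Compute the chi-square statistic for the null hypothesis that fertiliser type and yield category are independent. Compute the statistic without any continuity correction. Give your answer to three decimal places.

0.356

Row totals: 317, 292. Column totals: 391, 218. Grand total N = 609.
Expected counts (row total × column total / N):
  Fertiliser A, High yield: 317×391/609 = 203.5255
  Fertiliser A, Low yield: 317×218/609 = 113.4745
  Fertiliser B, High yield: 292×391/609 = 187.4745
  Fertiliser B, Low yield: 292×218/609 = 104.5255
Contributions (O − E)²/E:
  (200 − 203.5255)²/203.5255 = 0.0611
  (117 − 113.4745)²/113.4745 = 0.1095
  (191 − 187.4745)²/187.4745 = 0.0663
  (101 − 104.5255)²/104.5255 = 0.1189
χ² = 0.0611 + 0.1095 + 0.0663 + 0.1189 = 0.356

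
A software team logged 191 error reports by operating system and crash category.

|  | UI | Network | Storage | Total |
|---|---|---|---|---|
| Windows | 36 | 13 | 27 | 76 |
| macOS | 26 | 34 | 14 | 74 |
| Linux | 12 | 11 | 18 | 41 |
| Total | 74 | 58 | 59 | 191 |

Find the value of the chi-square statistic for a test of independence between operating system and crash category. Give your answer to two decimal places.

Grand total N = 191.
Expected counts (row total × column total / N):
  Windows, UI: 76×74/191 = 29.4450
  Windows, Network: 76×58/191 = 23.0785
  Windows, Storage: 76×59/191 = 23.4764
  macOS, UI: 74×74/191 = 28.6702
  macOS, Network: 74×58/191 = 22.4712
  macOS, Storage: 74×59/191 = 22.8586
  Linux, UI: 41×74/191 = 15.8848
  Linux, Network: 41×58/191 = 12.4503
  Linux, Storage: 41×59/191 = 12.6649
Contributions (O − E)²/E:
  (36 − 29.4450)²/29.4450 = 1.4593
  (13 − 23.0785)²/23.0785 = 4.4013
  (27 − 23.4764)²/23.4764 = 0.5289
  (26 − 28.6702)²/28.6702 = 0.2487
  (34 − 22.4712)²/22.4712 = 5.9148
  (14 − 22.8586)²/22.8586 = 3.4331
  (12 − 15.8848)²/15.8848 = 0.9501
  (11 − 12.4503)²/12.4503 = 0.1689
  (18 − 12.6649)²/12.6649 = 2.2474
χ² = 1.4593 + 4.4013 + 0.5289 + 0.2487 + 5.9148 + 3.4331 + 0.9501 + 0.1689 + 2.2474 = 19.35

19.35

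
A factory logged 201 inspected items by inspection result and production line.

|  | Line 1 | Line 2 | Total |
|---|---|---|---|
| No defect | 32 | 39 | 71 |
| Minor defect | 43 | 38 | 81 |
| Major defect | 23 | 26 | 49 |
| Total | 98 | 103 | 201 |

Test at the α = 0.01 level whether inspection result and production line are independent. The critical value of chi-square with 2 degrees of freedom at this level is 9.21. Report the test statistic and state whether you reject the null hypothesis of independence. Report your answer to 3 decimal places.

1.059; fail to reject H₀

Grand total N = 201.
Expected counts (row total × column total / N):
  No defect, Line 1: 71×98/201 = 34.6169
  No defect, Line 2: 71×103/201 = 36.3831
  Minor defect, Line 1: 81×98/201 = 39.4925
  Minor defect, Line 2: 81×103/201 = 41.5075
  Major defect, Line 1: 49×98/201 = 23.8905
  Major defect, Line 2: 49×103/201 = 25.1095
Contributions (O − E)²/E:
  (32 − 34.6169)²/34.6169 = 0.1978
  (39 − 36.3831)²/36.3831 = 0.1882
  (43 − 39.4925)²/39.4925 = 0.3115
  (38 − 41.5075)²/41.5075 = 0.2964
  (23 − 23.8905)²/23.8905 = 0.0332
  (26 − 25.1095)²/25.1095 = 0.0316
χ² = 0.1978 + 0.1882 + 0.3115 + 0.2964 + 0.0332 + 0.0316 = 1.059
df = (3−1)(2−1) = 2. Since 1.059 < 9.21, fail to reject the null hypothesis of independence at α = 0.01.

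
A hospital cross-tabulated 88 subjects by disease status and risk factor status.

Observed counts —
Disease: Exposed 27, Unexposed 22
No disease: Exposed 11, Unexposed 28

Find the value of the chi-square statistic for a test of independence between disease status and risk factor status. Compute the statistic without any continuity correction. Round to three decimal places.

Row totals: 49, 39. Column totals: 38, 50. Grand total N = 88.
Expected counts (row total × column total / N):
  Disease, Exposed: 49×38/88 = 21.1591
  Disease, Unexposed: 49×50/88 = 27.8409
  No disease, Exposed: 39×38/88 = 16.8409
  No disease, Unexposed: 39×50/88 = 22.1591
Contributions (O − E)²/E:
  (27 − 21.1591)²/21.1591 = 1.6124
  (22 − 27.8409)²/27.8409 = 1.2254
  (11 − 16.8409)²/16.8409 = 2.0258
  (28 − 22.1591)²/22.1591 = 1.5396
χ² = 1.6124 + 1.2254 + 2.0258 + 1.5396 = 6.403

6.403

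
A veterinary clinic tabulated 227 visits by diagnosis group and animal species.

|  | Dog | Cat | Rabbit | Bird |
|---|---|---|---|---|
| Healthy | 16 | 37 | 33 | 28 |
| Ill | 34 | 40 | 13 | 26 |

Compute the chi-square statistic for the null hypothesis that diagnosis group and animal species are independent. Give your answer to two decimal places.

15.36

Row totals: 114, 113. Column totals: 50, 77, 46, 54. Grand total N = 227.
Expected counts (row total × column total / N):
  Healthy, Dog: 114×50/227 = 25.110
  Healthy, Cat: 114×77/227 = 38.670
  Healthy, Rabbit: 114×46/227 = 23.101
  Healthy, Bird: 114×54/227 = 27.119
  Ill, Dog: 113×50/227 = 24.890
  Ill, Cat: 113×77/227 = 38.330
  Ill, Rabbit: 113×46/227 = 22.899
  Ill, Bird: 113×54/227 = 26.881
Contributions (O − E)²/E:
  (16 − 25.110)²/25.110 = 3.3051
  (37 − 38.670)²/38.670 = 0.0721
  (33 − 23.101)²/23.101 = 4.2418
  (28 − 27.119)²/27.119 = 0.0286
  (34 − 24.890)²/24.890 = 3.3344
  (40 − 38.330)²/38.330 = 0.0728
  (13 − 22.899)²/22.899 = 4.2792
  (26 − 26.881)²/26.881 = 0.0289
χ² = 3.3051 + 0.0721 + 4.2418 + 0.0286 + 3.3344 + 0.0728 + 4.2792 + 0.0289 = 15.36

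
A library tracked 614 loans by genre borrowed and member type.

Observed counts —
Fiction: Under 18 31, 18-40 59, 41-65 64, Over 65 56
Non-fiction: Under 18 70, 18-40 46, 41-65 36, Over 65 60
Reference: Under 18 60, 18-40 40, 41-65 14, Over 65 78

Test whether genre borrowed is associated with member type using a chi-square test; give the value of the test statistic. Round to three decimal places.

Row totals: 210, 212, 192. Column totals: 161, 145, 114, 194. Grand total N = 614.
Expected counts (row total × column total / N):
  Fiction, Under 18: 210×161/614 = 55.0651
  Fiction, 18-40: 210×145/614 = 49.5928
  Fiction, 41-65: 210×114/614 = 38.9902
  Fiction, Over 65: 210×194/614 = 66.3518
  Non-fiction, Under 18: 212×161/614 = 55.5896
  Non-fiction, 18-40: 212×145/614 = 50.0651
  Non-fiction, 41-65: 212×114/614 = 39.3616
  Non-fiction, Over 65: 212×194/614 = 66.9837
  Reference, Under 18: 192×161/614 = 50.3453
  Reference, 18-40: 192×145/614 = 45.3420
  Reference, 41-65: 192×114/614 = 35.6482
  Reference, Over 65: 192×194/614 = 60.6645
Contributions (O − E)²/E:
  (31 − 55.0651)²/55.0651 = 10.5172
  (59 − 49.5928)²/49.5928 = 1.7844
  (64 − 38.9902)²/38.9902 = 16.0422
  (56 − 66.3518)²/66.3518 = 1.6150
  (70 − 55.5896)²/55.5896 = 3.7356
  (46 − 50.0651)²/50.0651 = 0.3301
  (36 − 39.3616)²/39.3616 = 0.2871
  (60 − 66.9837)²/66.9837 = 0.7281
  (60 − 50.3453)²/50.3453 = 1.8515
  (40 − 45.3420)²/45.3420 = 0.6294
  (14 − 35.6482)²/35.6482 = 13.1464
  (78 − 60.6645)²/60.6645 = 4.9538
χ² = 10.5172 + 1.7844 + 16.0422 + 1.6150 + 3.7356 + 0.3301 + 0.2871 + 0.7281 + 1.8515 + 0.6294 + 13.1464 + 4.9538 = 55.621

55.621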